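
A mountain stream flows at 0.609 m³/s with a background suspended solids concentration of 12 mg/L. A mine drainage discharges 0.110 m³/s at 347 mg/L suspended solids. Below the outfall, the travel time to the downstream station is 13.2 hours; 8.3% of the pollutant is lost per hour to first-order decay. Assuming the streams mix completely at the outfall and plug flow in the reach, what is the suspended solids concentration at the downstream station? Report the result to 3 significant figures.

20.2 mg/L

After mixing, C = (0.6090·12.00 + 0.1100·347.0) / 0.7190 = 45.48/0.7190 = 63.25 mg/L.
8.3%/h lost → k = −ln(1 − 0.083) = 0.08665 h⁻¹.
First-order decay: C = 63.25·exp(−k·t) = 63.25·0.3186 = 20.15 mg/L.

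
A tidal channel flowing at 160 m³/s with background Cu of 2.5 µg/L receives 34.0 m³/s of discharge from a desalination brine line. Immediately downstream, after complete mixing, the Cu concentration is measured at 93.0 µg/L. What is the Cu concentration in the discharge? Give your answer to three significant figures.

Mass balance: 160.0·2.500 + 34.00·Cₑ = 194.0·93.00
→ Cₑ = (194.0·93.00 − 160.0·2.500) / 34.00 = 518.9 µg/L.

519 µg/L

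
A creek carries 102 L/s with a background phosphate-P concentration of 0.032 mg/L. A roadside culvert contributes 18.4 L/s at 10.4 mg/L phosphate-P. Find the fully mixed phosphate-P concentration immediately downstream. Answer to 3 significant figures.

1.62 mg/L

After mixing, C = (102.0·0.03200 + 18.40·10.40) / 120.4 = 194.6/120.4 = 1.616 mg/L.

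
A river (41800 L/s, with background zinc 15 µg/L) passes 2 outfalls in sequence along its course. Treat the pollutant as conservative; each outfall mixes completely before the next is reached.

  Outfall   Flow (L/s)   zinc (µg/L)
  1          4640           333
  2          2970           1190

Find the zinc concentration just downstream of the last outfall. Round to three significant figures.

115 µg/L

After outfall 1: Q = 41800 + 4640 = 46440 L/s; C = (41800·15.00 + 4640·333.0)/46440 = 46.77 µg/L.
After outfall 2: Q = 46440 + 2970 = 49410 L/s; C = (46440·46.77 + 2970·1190)/49410 = 115.5 µg/L.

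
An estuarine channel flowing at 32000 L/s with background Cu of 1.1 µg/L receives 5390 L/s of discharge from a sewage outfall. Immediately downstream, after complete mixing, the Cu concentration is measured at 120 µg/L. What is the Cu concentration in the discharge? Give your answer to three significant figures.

826 µg/L

Mass balance: 32000·1.100 + 5390·Cₑ = 37390·120.0
→ Cₑ = (37390·120.0 − 32000·1.100) / 5390 = 825.9 µg/L.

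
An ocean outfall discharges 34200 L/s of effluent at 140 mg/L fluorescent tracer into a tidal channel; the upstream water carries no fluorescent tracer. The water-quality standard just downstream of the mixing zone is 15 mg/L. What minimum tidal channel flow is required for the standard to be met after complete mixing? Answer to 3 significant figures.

Set C_mix = 15: (Q·0 + 34200·140.0) / (Q + 34200) = 15
→ Q = 34200·(140.0 − 15)/(15 − 0) = 285000 L/s.

285000 L/s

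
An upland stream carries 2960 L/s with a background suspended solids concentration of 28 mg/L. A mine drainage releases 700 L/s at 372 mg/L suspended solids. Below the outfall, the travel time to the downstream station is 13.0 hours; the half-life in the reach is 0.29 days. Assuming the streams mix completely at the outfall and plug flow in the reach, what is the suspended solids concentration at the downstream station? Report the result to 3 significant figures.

After mixing, C = (2960·28.00 + 700.0·372.0) / 3660 = 343300/3660 = 93.79 mg/L.
Half-life 0.29 d → k = ln 2 / 0.29 = 2.390 d⁻¹.
Applying C = C₀e^(−kt): 93.79 × 0.2740 = 25.70 mg/L.

25.7 mg/L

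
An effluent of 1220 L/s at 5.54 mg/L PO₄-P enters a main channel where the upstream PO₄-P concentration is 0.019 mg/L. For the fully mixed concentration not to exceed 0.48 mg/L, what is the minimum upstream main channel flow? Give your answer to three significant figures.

Set C_mix = 0.48: (Q·0.01900 + 1220·5.540) / (Q + 1220) = 0.48
→ Q = 1220·(5.540 − 0.48)/(0.48 − 0.01900) = 13390 L/s.

13400 L/s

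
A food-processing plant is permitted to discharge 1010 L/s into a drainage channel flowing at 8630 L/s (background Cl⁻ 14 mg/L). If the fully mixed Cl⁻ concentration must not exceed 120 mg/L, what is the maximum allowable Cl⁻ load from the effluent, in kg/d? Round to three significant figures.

89500 kg/d

Mass balance at the limit: 8630·14.00 + 1010·Cₑ = 9640·120 → Cₑ = 1026 mg/L.
1010 L/s = 1.010 m³/s. Load = 1.010 m³/s × 1026 g/m³ × 86 400 s/d = 89510 kg/d.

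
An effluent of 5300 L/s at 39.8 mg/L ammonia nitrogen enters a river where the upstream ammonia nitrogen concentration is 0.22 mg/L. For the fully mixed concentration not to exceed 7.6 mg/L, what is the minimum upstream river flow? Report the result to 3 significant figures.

Set C_mix = 7.6: (Q·0.2200 + 5300·39.80) / (Q + 5300) = 7.6
→ Q = 5300·(39.80 − 7.6)/(7.6 − 0.2200) = 23120 L/s.

23100 L/s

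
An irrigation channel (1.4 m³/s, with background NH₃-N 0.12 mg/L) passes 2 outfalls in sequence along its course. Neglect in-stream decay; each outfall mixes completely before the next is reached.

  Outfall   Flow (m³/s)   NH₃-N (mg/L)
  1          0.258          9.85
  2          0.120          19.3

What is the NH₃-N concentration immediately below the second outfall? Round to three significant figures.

2.83 mg/L

Below outfall 1: Q → 1.658 m³/s, C = (1.400·0.1200 + 0.2580·9.850)/1.658 = 1.634 mg/L.
Below outfall 2: Q → 1.778 m³/s, C = (1.658·1.634 + 0.1200·19.30)/1.778 = 2.826 mg/L.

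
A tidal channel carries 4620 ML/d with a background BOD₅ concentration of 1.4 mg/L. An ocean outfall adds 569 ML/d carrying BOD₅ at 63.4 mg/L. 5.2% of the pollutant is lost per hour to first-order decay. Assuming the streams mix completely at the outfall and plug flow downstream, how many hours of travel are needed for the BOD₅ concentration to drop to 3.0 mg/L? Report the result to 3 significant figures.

Mixed concentration C = ΣQC/ΣQ = (4620·1.400 + 569.0·63.40) / 5189 = 42540/5189 = 8.199 mg/L.
5.2%/h lost → k = −ln(1 − 0.052) = 0.05340 h⁻¹.
8.199·exp(−k·t) = 3.0 → t = ln(8.199/3.0)/k = 67780 s = 18.83 h.

18.8 h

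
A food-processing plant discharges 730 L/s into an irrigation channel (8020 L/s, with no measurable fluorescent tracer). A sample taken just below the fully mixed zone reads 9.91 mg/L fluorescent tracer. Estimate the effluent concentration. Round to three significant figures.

119 mg/L

Mass balance: 8020·0 + 730.0·Cₑ = 8750·9.910
→ Cₑ = (8750·9.910 − 8020·0) / 730.0 = 118.8 mg/L.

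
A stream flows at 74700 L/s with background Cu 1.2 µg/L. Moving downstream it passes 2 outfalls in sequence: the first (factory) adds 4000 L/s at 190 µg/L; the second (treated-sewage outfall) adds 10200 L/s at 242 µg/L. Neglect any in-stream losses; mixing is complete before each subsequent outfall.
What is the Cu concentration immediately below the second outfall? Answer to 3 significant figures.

37.3 µg/L

Below outfall 1: Q → 78700 L/s, C = (74700·1.200 + 4000·190.0)/78700 = 10.80 µg/L.
Below outfall 2: Q → 88900 L/s, C = (78700·10.80 + 10200·242.0)/88900 = 37.32 µg/L.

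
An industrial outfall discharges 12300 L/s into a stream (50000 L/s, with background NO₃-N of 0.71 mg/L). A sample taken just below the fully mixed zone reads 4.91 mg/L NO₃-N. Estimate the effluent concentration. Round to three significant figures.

22.0 mg/L

Mass balance: 50000·0.7100 + 12300·Cₑ = 62300·4.910
→ Cₑ = (62300·4.910 − 50000·0.7100) / 12300 = 21.98 mg/L.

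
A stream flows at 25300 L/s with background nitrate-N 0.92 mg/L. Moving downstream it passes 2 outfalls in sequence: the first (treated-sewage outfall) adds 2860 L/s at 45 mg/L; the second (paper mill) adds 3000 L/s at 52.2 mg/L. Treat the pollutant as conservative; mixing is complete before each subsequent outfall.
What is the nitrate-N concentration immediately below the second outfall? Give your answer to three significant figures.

9.90 mg/L

After outfall 1: Q = 25300 + 2860 = 28160 L/s; C = (25300·0.9200 + 2860·45.00)/28160 = 5.397 mg/L.
After outfall 2: Q = 28160 + 3000 = 31160 L/s; C = (28160·5.397 + 3000·52.20)/31160 = 9.903 mg/L.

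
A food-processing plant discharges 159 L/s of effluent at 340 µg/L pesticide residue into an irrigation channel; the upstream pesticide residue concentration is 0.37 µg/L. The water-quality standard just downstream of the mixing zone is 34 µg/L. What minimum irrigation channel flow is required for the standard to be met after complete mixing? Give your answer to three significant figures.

1450 L/s

Set C_mix = 34: (Q·0.3700 + 159.0·340.0) / (Q + 159.0) = 34
→ Q = 159.0·(340.0 − 34)/(34 − 0.3700) = 1447 L/s.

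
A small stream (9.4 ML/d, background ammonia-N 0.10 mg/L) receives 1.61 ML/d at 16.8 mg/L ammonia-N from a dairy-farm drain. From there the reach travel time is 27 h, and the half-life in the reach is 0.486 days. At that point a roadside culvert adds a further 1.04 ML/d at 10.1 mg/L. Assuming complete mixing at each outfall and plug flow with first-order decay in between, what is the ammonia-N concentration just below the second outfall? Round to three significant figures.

1.34 mg/L

Conservation of mass: C = (9.400·0.1000 + 1.610·16.80) / 11.01 = 27.99/11.01 = 2.542 mg/L; combined flow 11.01 ML/d.
Half-life 0.486 d → k = ln 2 / 0.486 = 1.426 d⁻¹.
Applying C = C₀e^(−kt): 2.542 × 0.2010 = 0.5109 mg/L.
Second outfall: C = (11.01·0.5109 + 1.040·10.10)/12.05 = 1.339 mg/L.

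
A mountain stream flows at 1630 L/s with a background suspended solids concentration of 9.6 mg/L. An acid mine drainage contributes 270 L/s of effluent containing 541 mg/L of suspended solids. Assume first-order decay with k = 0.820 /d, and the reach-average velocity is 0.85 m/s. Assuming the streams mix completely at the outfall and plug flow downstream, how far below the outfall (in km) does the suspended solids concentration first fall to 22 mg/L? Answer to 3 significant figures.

Flow-weighted average: C = (1630·9.600 + 270.0·541.0) / 1900 = 161700/1900 = 85.11 mg/L.
Set 85.11·exp(−k·t) = 22 → t = ln(85.11/22)/k = 142600 s = 39.60 h.
Distance = v·t = 0.85·142600 = 121200 m = 121.2 km.

121 km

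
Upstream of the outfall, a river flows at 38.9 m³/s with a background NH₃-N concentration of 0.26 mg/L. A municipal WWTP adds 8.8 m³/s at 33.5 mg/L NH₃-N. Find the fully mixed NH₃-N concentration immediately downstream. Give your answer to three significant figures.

6.39 mg/L

Mass balance: C = (38.90·0.2600 + 8.800·33.50) / 47.70 = 304.9/47.70 = 6.392 mg/L.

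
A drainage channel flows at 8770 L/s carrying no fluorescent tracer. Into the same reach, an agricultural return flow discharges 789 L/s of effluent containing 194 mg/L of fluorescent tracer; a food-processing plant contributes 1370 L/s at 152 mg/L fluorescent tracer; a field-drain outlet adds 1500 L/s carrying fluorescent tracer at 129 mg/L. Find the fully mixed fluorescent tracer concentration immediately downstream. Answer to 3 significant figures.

44.6 mg/L

Mixed concentration C = ΣQC/ΣQ = (8770·0 + 789.0·194.0 + 1370·152.0 + 1500·129.0) / 12430 = 554800/12430 = 44.64 mg/L.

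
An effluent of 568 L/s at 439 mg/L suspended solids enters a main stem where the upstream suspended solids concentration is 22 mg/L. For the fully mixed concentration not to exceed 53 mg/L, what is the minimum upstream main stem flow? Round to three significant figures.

Set C_mix = 53: (Q·22.00 + 568.0·439.0) / (Q + 568.0) = 53
→ Q = 568.0·(439.0 − 53)/(53 − 22.00) = 7073 L/s.

7070 L/s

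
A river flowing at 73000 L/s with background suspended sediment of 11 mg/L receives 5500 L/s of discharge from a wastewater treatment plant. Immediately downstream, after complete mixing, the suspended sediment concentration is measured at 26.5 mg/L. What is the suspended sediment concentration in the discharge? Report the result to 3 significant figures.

Mass balance: 73000·11.00 + 5500·Cₑ = 78500·26.50
→ Cₑ = (78500·26.50 − 73000·11.00) / 5500 = 232.2 mg/L.

232 mg/L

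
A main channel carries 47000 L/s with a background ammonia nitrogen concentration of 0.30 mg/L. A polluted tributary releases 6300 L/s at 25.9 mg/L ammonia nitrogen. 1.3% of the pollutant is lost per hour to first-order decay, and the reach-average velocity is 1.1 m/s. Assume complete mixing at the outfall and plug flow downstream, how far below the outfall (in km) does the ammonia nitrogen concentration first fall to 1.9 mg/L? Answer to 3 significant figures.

After mixing, C = (47000·0.3000 + 6300·25.90) / 53300 = 177300/53300 = 3.326 mg/L.
1.3%/h lost → k = −ln(1 − 0.013) = 0.01309 h⁻¹.
Set 3.326·exp(−k·t) = 1.9 → t = ln(3.326/1.9)/k = 154000 s = 42.79 h.
Distance = v·t = 1.1·154000 = 169400 m = 169.4 km.

169 km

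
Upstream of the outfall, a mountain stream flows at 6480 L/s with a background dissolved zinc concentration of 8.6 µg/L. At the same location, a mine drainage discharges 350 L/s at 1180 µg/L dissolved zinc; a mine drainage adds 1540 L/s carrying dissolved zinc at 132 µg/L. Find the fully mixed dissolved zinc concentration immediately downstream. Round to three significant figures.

Mixed concentration C = ΣQC/ΣQ = (6480·8.600 + 350.0·1180 + 1540·132.0) / 8370 = 672000/8370 = 80.29 µg/L.

80.3 µg/L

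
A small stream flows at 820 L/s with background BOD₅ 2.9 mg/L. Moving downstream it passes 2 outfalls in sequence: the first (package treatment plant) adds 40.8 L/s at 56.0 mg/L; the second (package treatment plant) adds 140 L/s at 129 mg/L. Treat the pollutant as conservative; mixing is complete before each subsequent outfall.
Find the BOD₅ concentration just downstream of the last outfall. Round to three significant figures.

22.7 mg/L

Below outfall 1: Q → 860.8 L/s, C = (820.0·2.900 + 40.80·56.00)/860.8 = 5.417 mg/L.
Below outfall 2: Q → 1001 L/s, C = (860.8·5.417 + 140.0·129.0)/1001 = 22.70 mg/L.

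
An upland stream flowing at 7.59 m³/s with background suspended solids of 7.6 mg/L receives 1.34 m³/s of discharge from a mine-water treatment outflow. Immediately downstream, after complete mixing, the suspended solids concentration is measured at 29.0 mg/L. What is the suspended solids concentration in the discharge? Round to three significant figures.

150 mg/L

Mass balance: 7.590·7.600 + 1.340·Cₑ = 8.930·29.00
→ Cₑ = (8.930·29.00 − 7.590·7.600) / 1.340 = 150.2 mg/L.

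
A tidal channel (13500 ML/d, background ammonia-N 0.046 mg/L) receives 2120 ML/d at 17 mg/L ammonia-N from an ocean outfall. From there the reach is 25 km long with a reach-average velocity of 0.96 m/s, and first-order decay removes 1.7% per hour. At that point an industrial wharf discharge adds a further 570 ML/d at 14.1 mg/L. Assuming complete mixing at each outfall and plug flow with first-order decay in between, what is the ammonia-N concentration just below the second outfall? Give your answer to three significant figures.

2.50 mg/L

Mass balance: C = (13500·0.04600 + 2120·17.00) / 15620 = 36660/15620 = 2.347 mg/L; combined flow 15620 ML/d.
Travel time t = 25·1000 / 0.96 = 26040 s = 7.234 h.
1.7%/h lost → k = −ln(1 − 0.017) = 0.01715 h⁻¹.
After decay, C = 2.347 × e^(−kt) = 2.347 × 0.8834 = 2.073 mg/L.
At the second outfall, C = (15620·2.073 + 570.0·14.10) / (15620 + 570.0) = 2.497 mg/L.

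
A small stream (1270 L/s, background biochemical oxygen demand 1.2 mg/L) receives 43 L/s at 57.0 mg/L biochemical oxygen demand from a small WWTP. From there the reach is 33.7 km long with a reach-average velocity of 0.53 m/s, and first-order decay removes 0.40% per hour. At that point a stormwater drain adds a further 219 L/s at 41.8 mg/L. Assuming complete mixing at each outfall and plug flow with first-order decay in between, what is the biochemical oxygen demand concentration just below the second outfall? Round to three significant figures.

Mass balance: C = (1270·1.200 + 43.00·57.00) / 1313 = 3975/1313 = 3.027 mg/L; combined flow 1313 L/s.
Travel time t = 33.7·1000 / 0.53 = 63580 s = 17.66 h.
0.40%/h lost → k = −ln(1 − 0.004) = 0.004008 h⁻¹.
First-order decay: C = 3.027·exp(−k·t) = 3.027·0.9317 = 2.821 mg/L.
Second outfall: C = (1313·2.821 + 219.0·41.80)/1532 = 8.393 mg/L.

8.39 mg/L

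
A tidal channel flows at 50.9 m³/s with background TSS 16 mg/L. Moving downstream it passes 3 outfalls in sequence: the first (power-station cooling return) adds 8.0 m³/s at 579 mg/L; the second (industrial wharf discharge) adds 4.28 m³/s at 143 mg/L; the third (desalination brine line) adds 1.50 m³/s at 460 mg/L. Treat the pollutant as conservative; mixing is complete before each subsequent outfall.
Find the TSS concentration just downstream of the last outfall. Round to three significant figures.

104 mg/L

Outfall 1: combined Q = 58.90 m³/s; C = (50.90·16.00 + 8.000·579.0)/58.90 = 92.47 mg/L.
Outfall 2: combined Q = 63.18 m³/s; C = (58.90·92.47 + 4.280·143.0)/63.18 = 95.89 mg/L.
Outfall 3: combined Q = 64.68 m³/s; C = (63.18·95.89 + 1.500·460.0)/64.68 = 104.3 mg/L.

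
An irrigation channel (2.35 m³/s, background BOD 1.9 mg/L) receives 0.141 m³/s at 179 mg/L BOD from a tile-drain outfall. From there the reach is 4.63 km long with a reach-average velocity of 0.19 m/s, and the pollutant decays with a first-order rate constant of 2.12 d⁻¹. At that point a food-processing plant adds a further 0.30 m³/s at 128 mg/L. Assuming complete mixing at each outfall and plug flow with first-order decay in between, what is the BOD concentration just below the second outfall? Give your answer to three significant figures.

Mixed concentration C = ΣQC/ΣQ = (2.350·1.900 + 0.1410·179.0) / 2.491 = 29.70/2.491 = 11.92 mg/L; combined flow 2.491 m³/s.
Travel time t = 4.63·1000 / 0.19 = 24370 s = 6.769 h.
After decay, C = 11.92 × e^(−kt) = 11.92 × 0.5499 = 6.558 mg/L.
Second outfall: C = (2.491·6.558 + 0.3000·128.0)/2.791 = 19.61 mg/L.

19.6 mg/L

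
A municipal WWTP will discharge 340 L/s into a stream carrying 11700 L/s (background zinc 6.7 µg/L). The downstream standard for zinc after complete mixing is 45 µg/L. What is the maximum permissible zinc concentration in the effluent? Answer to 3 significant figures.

At the limit, (Qr·Cr + Qe·Cₑ)/(Qr + Qe) = 45:
Cₑ = (12040·45 − 11700·6.700) / 340.0 = 1363 µg/L.

1360 µg/L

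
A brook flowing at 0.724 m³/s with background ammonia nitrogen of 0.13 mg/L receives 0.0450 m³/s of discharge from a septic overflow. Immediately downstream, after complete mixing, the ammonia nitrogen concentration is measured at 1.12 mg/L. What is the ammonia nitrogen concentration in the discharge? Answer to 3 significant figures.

Mass balance: 0.7240·0.1300 + 0.04500·Cₑ = 0.7690·1.120
→ Cₑ = (0.7690·1.120 − 0.7240·0.1300) / 0.04500 = 17.05 mg/L.

17.0 mg/L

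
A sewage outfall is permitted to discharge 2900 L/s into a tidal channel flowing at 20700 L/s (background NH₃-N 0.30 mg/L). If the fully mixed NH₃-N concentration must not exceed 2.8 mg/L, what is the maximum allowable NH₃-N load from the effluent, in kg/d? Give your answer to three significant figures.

5170 kg/d

Mass balance at the limit: 20700·0.3000 + 2900·Cₑ = 23600·2.8 → Cₑ = 20.64 mg/L.
2900 L/s = 2.900 m³/s. Load = 2.900 m³/s × 20.64 g/m³ × 86 400 s/d = 5173 kg/d.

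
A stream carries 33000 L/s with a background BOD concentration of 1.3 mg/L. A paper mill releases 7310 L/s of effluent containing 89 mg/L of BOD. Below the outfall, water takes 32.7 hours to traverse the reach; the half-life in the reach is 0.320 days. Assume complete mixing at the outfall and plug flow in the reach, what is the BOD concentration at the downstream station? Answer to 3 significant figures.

0.899 mg/L

Mixed concentration C = ΣQC/ΣQ = (33000·1.300 + 7310·89.00) / 40310 = 693500/40310 = 17.20 mg/L.
Half-life 0.320 d → k = ln 2 / 0.320 = 2.166 d⁻¹.
First-order decay: C = 17.20·exp(−k·t) = 17.20·0.05227 = 0.8993 mg/L.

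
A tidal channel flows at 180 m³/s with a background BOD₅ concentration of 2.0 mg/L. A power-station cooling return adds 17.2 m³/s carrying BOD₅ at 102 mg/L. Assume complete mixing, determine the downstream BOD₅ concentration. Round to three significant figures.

After mixing, C = (180.0·2.000 + 17.20·102.0) / 197.2 = 2114/197.2 = 10.72 mg/L.

10.7 mg/L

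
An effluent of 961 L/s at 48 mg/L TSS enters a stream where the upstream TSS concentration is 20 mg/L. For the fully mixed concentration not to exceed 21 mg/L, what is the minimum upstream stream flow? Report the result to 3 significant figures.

Set C_mix = 21: (Q·20.00 + 961.0·48.00) / (Q + 961.0) = 21
→ Q = 961.0·(48.00 − 21)/(21 − 20.00) = 25950 L/s.

25900 L/s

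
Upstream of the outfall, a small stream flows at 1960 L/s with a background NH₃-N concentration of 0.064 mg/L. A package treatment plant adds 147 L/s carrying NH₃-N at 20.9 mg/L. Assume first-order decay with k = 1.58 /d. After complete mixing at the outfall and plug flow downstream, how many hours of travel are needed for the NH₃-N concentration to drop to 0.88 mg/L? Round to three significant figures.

Flow-weighted average: C = (1960·0.06400 + 147.0·20.90) / 2107 = 3198/2107 = 1.518 mg/L.
1.518·exp(−k·t) = 0.88 → t = ln(1.518/0.88)/k = 29800 s = 8.279 h.

8.28 h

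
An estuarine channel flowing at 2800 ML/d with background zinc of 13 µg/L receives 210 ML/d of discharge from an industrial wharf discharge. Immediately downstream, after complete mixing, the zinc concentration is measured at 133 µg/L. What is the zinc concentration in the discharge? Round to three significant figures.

1730 µg/L

Mass balance: 2800·13.00 + 210.0·Cₑ = 3010·133.0
→ Cₑ = (3010·133.0 − 2800·13.00) / 210.0 = 1733 µg/L.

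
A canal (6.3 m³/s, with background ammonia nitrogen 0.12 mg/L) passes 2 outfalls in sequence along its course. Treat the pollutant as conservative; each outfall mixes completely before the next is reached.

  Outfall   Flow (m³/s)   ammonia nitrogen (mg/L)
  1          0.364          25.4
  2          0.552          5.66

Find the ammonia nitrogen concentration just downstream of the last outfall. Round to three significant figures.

1.82 mg/L

After outfall 1: Q = 6.300 + 0.3640 = 6.664 m³/s; C = (6.300·0.1200 + 0.3640·25.40)/6.664 = 1.501 mg/L.
After outfall 2: Q = 6.664 + 0.5520 = 7.216 m³/s; C = (6.664·1.501 + 0.5520·5.660)/7.216 = 1.819 mg/L.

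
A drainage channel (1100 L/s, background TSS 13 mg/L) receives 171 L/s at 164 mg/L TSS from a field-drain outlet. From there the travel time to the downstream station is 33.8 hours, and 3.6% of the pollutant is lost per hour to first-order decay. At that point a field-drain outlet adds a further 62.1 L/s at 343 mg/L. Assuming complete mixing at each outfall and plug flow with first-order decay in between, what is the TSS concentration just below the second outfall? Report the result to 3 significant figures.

25.2 mg/L

Conservation of mass: C = (1100·13.00 + 171.0·164.0) / 1271 = 42340/1271 = 33.32 mg/L; combined flow 1271 L/s.
3.6%/h lost → k = −ln(1 − 0.036) = 0.03666 h⁻¹.
Decay over the reach: 33.32·exp(−kt) = 33.32·0.2896 = 9.648 mg/L.
At the second outfall, C = (1271·9.648 + 62.10·343.0) / (1271 + 62.10) = 25.18 mg/L.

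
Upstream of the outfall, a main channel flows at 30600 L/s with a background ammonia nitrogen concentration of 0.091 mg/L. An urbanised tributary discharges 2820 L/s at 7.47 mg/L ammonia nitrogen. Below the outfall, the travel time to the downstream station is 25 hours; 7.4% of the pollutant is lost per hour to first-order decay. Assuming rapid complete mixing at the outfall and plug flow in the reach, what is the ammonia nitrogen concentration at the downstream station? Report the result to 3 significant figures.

Mixed concentration C = ΣQC/ΣQ = (30600·0.09100 + 2820·7.470) / 33420 = 23850/33420 = 0.7136 mg/L.
7.4%/h lost → k = −ln(1 − 0.074) = 0.07688 h⁻¹.
Decay over the reach: 0.7136·exp(−kt) = 0.7136·0.1463 = 0.1044 mg/L.

0.104 mg/L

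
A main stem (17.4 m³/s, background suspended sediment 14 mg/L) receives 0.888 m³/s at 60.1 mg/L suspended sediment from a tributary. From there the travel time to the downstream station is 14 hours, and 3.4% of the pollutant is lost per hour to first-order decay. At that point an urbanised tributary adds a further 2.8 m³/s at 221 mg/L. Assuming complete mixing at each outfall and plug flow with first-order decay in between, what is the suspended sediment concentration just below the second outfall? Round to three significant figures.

38.0 mg/L

Flow-weighted average: C = (17.40·14.00 + 0.8880·60.10) / 18.29 = 297.0/18.29 = 16.24 mg/L; combined flow 18.29 m³/s.
3.4%/h lost → k = −ln(1 − 0.034) = 0.03459 h⁻¹.
Applying C = C₀e^(−kt): 16.24 × 0.6161 = 10.01 mg/L.
Second outfall: C = (18.29·10.01 + 2.800·221.0)/21.09 = 38.02 mg/L.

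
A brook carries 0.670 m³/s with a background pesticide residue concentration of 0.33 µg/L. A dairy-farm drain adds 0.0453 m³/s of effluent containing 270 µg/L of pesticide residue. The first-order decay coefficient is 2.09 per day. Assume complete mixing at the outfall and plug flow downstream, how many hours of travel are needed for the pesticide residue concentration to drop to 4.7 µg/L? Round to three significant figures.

15.0 h

After mixing, C = (0.6700·0.3300 + 0.04530·270.0) / 0.7153 = 12.45/0.7153 = 17.41 µg/L.
17.41·exp(−k·t) = 4.7 → t = ln(17.41/4.7)/k = 54130 s = 15.04 h.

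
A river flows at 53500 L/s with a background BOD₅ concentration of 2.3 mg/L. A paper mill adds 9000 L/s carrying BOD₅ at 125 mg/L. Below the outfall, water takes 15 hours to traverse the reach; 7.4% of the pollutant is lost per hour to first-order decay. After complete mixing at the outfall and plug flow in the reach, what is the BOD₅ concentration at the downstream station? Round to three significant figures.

6.30 mg/L

Flow-weighted average: C = (53500·2.300 + 9000·125.0) / 62500 = 1248000/62500 = 19.97 mg/L.
7.4%/h lost → k = −ln(1 − 0.074) = 0.07688 h⁻¹.
Applying C = C₀e^(−kt): 19.97 × 0.3156 = 6.303 mg/L.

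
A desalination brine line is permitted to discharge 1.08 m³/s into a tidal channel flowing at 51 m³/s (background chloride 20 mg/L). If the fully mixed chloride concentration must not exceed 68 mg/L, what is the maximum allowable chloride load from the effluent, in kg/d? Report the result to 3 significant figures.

218000 kg/d

Mass balance at the limit: 51.00·20.00 + 1.080·Cₑ = 52.08·68 → Cₑ = 2335 mg/L.
Load = 1.080 m³/s × 2335 g/m³ × 86 400 s/d = 217900 kg/d.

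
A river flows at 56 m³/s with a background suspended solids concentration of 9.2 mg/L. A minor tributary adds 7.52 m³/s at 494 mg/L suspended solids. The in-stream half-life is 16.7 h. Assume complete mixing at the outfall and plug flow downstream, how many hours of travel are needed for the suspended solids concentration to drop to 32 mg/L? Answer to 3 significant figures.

Mass balance: C = (56.00·9.200 + 7.520·494.0) / 63.52 = 4230/63.52 = 66.59 mg/L.
Half-life 16.7 h → k = ln 2 / 16.7 = 0.04151 h⁻¹ = 0.9961 d⁻¹.
66.59·exp(−k·t) = 32 → t = ln(66.59/32)/k = 63570 s = 17.66 h.

17.7 h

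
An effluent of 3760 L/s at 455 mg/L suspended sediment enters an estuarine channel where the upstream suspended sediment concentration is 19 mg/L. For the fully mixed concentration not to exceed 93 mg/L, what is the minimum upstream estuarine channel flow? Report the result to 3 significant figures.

Set C_mix = 93: (Q·19.00 + 3760·455.0) / (Q + 3760) = 93
→ Q = 3760·(455.0 − 93)/(93 − 19.00) = 18390 L/s.

18400 L/s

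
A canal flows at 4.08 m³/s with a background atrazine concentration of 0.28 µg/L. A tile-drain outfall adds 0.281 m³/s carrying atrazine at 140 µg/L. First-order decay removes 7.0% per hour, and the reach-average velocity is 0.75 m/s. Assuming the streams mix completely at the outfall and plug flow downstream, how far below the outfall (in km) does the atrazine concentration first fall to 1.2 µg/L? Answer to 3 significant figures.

Mass balance: C = (4.080·0.2800 + 0.2810·140.0) / 4.361 = 40.48/4.361 = 9.283 µg/L.
7.0%/h lost → k = −ln(1 − 0.07) = 0.07257 h⁻¹.
Set 9.283·exp(−k·t) = 1.2 → t = ln(9.283/1.2)/k = 101500 s = 28.19 h.
Distance = v·t = 0.75·101500 = 76120 m = 76.12 km.

76.1 km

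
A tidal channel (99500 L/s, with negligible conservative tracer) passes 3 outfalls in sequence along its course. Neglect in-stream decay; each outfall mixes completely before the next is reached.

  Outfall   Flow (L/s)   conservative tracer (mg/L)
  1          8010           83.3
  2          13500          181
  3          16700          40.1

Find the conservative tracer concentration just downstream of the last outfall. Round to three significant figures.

27.5 mg/L

Below outfall 1: Q → 107500 L/s, C = (99500·0 + 8010·83.30)/107500 = 6.206 mg/L.
Below outfall 2: Q → 121000 L/s, C = (107500·6.206 + 13500·181.0)/121000 = 25.71 mg/L.
Below outfall 3: Q → 137700 L/s, C = (121000·25.71 + 16700·40.10)/137700 = 27.45 mg/L.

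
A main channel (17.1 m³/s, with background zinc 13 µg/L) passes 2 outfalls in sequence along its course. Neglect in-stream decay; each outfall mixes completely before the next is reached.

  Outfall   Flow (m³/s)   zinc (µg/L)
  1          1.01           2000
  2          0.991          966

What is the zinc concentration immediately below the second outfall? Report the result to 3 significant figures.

168 µg/L

Below outfall 1: Q → 18.11 m³/s, C = (17.10·13.00 + 1.010·2000)/18.11 = 123.8 µg/L.
Below outfall 2: Q → 19.10 m³/s, C = (18.11·123.8 + 0.9910·966.0)/19.10 = 167.5 µg/L.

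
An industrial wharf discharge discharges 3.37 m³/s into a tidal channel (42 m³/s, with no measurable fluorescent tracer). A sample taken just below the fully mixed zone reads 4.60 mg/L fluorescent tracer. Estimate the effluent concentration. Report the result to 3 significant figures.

61.9 mg/L

Mass balance: 42.00·0 + 3.370·Cₑ = 45.37·4.600
→ Cₑ = (45.37·4.600 − 42.00·0) / 3.370 = 61.93 mg/L.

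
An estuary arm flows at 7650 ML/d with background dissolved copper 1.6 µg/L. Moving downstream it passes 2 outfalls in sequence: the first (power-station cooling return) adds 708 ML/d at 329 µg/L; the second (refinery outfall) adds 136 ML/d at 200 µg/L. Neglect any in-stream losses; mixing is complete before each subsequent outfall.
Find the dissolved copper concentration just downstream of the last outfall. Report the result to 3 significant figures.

After outfall 1: Q = 7650 + 708.0 = 8358 ML/d; C = (7650·1.600 + 708.0·329.0)/8358 = 29.33 µg/L.
After outfall 2: Q = 8358 + 136.0 = 8494 ML/d; C = (8358·29.33 + 136.0·200.0)/8494 = 32.07 µg/L.

32.1 µg/L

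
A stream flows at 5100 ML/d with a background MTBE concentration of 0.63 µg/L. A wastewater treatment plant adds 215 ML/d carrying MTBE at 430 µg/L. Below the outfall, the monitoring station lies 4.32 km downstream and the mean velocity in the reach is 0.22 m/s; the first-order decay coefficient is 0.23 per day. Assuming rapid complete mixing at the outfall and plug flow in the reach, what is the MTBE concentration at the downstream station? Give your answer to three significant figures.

Flow-weighted average: C = (5100·0.6300 + 215.0·430.0) / 5315 = 95660/5315 = 18.00 µg/L.
Travel time t = 4.32·1000 / 0.22 = 19640 s = 5.455 h.
Applying C = C₀e^(−kt): 18.00 × 0.9491 = 17.08 µg/L.

17.1 µg/L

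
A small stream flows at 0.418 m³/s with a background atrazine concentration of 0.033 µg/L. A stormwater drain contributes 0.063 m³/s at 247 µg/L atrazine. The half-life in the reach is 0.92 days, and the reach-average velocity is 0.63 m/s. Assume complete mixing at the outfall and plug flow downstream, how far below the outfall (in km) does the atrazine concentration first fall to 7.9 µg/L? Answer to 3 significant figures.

102 km

Mass balance: C = (0.4180·0.03300 + 0.06300·247.0) / 0.4810 = 15.57/0.4810 = 32.38 µg/L.
Half-life 0.92 d → k = ln 2 / 0.92 = 0.7534 d⁻¹.
Set 32.38·exp(−k·t) = 7.9 → t = ln(32.38/7.9)/k = 161800 s = 44.94 h.
Distance = v·t = 0.63·161800 = 101900 m = 101.9 km.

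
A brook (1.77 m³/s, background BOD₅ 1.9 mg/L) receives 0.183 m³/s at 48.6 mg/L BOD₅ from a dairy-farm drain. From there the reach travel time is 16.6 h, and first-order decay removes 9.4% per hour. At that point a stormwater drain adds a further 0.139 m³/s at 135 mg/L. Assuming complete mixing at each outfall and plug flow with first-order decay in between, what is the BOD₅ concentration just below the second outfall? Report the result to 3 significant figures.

10.1 mg/L

Flow-weighted average: C = (1.770·1.900 + 0.1830·48.60) / 1.953 = 12.26/1.953 = 6.276 mg/L; combined flow 1.953 m³/s.
9.4%/h lost → k = −ln(1 − 0.094) = 0.09872 h⁻¹.
First-order decay: C = 6.276·exp(−k·t) = 6.276·0.1942 = 1.219 mg/L.
At the second outfall, C = (1.953·1.219 + 0.1390·135.0) / (1.953 + 0.1390) = 10.11 mg/L.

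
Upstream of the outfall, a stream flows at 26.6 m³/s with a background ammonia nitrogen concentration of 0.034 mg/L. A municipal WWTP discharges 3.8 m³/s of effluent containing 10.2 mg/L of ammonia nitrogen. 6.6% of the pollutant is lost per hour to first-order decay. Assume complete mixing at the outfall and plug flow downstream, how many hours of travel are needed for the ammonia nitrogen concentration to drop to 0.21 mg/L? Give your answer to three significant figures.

26.8 h

Flow-weighted average: C = (26.60·0.03400 + 3.800·10.20) / 30.40 = 39.66/30.40 = 1.305 mg/L.
6.6%/h lost → k = −ln(1 − 0.066) = 0.06828 h⁻¹.
1.305·exp(−k·t) = 0.21 → t = ln(1.305/0.21)/k = 96310 s = 26.75 h.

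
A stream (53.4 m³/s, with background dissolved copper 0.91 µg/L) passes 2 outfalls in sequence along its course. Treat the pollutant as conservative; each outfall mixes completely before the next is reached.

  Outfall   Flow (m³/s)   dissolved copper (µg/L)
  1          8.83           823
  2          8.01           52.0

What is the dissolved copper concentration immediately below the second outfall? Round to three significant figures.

110 µg/L

Outfall 1: combined Q = 62.23 m³/s; C = (53.40·0.9100 + 8.830·823.0)/62.23 = 117.6 µg/L.
Outfall 2: combined Q = 70.24 m³/s; C = (62.23·117.6 + 8.010·52.00)/70.24 = 110.1 µg/L.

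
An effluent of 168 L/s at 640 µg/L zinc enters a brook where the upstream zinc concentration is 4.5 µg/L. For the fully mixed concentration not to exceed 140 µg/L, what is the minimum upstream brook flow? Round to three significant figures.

Set C_mix = 140: (Q·4.500 + 168.0·640.0) / (Q + 168.0) = 140
→ Q = 168.0·(640.0 − 140)/(140 − 4.500) = 619.9 L/s.

620 L/s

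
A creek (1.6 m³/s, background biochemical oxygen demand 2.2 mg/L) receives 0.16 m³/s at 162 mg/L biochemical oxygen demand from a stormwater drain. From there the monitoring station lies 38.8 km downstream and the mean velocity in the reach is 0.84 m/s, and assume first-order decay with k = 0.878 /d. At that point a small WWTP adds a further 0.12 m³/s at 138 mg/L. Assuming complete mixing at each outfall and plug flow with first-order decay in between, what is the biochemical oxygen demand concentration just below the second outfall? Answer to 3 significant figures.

After mixing, C = (1.600·2.200 + 0.1600·162.0) / 1.760 = 29.44/1.760 = 16.73 mg/L; combined flow 1.760 m³/s.
Travel time t = 38.8·1000 / 0.84 = 46190 s = 12.83 h.
Decay over the reach: 16.73·exp(−kt) = 16.73·0.6254 = 10.46 mg/L.
Second outfall: C = (1.760·10.46 + 0.1200·138.0)/1.880 = 18.60 mg/L.

18.6 mg/L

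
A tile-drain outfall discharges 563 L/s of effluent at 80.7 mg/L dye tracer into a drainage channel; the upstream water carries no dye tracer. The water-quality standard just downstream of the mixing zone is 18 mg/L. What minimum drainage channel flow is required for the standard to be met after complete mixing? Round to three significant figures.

Set C_mix = 18: (Q·0 + 563.0·80.70) / (Q + 563.0) = 18
→ Q = 563.0·(80.70 − 18)/(18 − 0) = 1961 L/s.

1960 L/s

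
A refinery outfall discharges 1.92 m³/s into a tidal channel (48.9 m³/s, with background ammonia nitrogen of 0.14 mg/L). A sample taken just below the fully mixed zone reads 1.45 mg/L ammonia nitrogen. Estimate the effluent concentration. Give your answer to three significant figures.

34.8 mg/L

Mass balance: 48.90·0.1400 + 1.920·Cₑ = 50.82·1.450
→ Cₑ = (50.82·1.450 − 48.90·0.1400) / 1.920 = 34.81 mg/L.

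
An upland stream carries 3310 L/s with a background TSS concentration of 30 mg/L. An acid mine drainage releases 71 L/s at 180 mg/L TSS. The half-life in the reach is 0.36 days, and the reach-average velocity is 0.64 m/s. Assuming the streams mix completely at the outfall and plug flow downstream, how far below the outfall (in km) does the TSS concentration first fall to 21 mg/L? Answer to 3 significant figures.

After mixing, C = (3310·30.00 + 71.00·180.0) / 3381 = 112100/3381 = 33.15 mg/L.
Half-life 0.36 d → k = ln 2 / 0.36 = 1.925 d⁻¹.
Set 33.15·exp(−k·t) = 21 → t = ln(33.15/21)/k = 20490 s = 5.690 h.
Distance = v·t = 0.64·20490 = 13110 m = 13.11 km.

13.1 km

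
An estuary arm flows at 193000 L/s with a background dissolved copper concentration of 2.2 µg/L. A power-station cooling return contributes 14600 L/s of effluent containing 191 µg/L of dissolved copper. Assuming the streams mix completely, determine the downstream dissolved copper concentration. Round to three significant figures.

15.5 µg/L

Mass balance: C = (193000·2.200 + 14600·191.0) / 207600 = 3213000/207600 = 15.48 µg/L.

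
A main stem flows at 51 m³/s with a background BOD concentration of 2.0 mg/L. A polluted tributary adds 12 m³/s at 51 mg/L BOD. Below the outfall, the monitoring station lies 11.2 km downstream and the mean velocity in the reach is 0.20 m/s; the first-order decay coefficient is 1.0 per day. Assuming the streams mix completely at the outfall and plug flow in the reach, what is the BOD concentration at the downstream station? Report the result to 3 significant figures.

After mixing, C = (51.00·2.000 + 12.00·51.00) / 63.00 = 714.0/63.00 = 11.33 mg/L.
Travel time t = 11.2·1000 / 0.20 = 56000 s = 15.56 h.
After decay, C = 11.33 × e^(−kt) = 11.33 × 0.5230 = 5.927 mg/L.

5.93 mg/L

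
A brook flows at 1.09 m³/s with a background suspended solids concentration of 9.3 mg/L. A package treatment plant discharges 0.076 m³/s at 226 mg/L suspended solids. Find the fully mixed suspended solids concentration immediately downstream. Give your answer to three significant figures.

23.4 mg/L

Mixed concentration C = ΣQC/ΣQ = (1.090·9.300 + 0.07600·226.0) / 1.166 = 27.31/1.166 = 23.42 mg/L.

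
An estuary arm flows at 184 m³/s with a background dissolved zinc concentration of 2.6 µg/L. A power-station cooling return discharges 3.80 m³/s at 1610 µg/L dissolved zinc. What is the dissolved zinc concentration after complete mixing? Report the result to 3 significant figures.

35.1 µg/L

After mixing, C = (184.0·2.600 + 3.800·1610) / 187.8 = 6596/187.8 = 35.12 µg/L.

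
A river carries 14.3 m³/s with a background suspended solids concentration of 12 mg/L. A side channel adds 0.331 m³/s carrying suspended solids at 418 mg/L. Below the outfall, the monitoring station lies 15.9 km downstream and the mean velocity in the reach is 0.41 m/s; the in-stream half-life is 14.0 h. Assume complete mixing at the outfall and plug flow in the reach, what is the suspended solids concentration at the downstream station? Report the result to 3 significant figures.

Mass balance: C = (14.30·12.00 + 0.3310·418.0) / 14.63 = 310.0/14.63 = 21.19 mg/L.
Travel time t = 15.9·1000 / 0.41 = 38780 s = 10.77 h.
Half-life 14.0 h → k = ln 2 / 14.0 = 0.04951 h⁻¹ = 1.188 d⁻¹.
Decay over the reach: 21.19·exp(−kt) = 21.19·0.5866 = 12.43 mg/L.

12.4 mg/L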